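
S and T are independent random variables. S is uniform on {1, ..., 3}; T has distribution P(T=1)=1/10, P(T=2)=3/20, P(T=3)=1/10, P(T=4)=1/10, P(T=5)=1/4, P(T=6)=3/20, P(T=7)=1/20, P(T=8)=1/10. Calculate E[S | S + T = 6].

P(S + T = 6) = 3/20.
Summing S·P(x,y) over outcomes with S + T = 6 gives 1/4.
E[S | S + T = 6] = (1/4) / (3/20) = 5/3.

5/3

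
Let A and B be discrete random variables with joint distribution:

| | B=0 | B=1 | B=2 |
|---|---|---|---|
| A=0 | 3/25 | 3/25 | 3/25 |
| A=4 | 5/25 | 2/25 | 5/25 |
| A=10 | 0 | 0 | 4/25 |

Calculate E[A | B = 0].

5/2

P(B = 0) = 8/25.
Summing A·P(A=x,B=y) over the conditioning event gives 4/5.
E[A | B = 0] = (4/5) / (8/25) = 5/2.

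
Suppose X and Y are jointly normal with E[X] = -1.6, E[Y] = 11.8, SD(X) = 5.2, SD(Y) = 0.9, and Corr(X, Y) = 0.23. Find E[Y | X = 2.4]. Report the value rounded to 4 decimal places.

The regression of Y on X has slope ρ·σ_Y/σ_X and passes through (μ_X, μ_Y).
E[Y | X=2.4] = 11.8 + (0.23)·(0.9/5.2)·(2.4 − (-1.6)) = 11.8 + (0.039808)·(4) = 11.9592.

11.9592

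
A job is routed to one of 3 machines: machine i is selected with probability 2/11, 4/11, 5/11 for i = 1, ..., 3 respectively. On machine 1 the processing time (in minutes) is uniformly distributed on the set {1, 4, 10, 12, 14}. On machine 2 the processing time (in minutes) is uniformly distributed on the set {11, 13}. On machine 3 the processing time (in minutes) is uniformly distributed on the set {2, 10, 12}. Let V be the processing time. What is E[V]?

E[V | machine 1] = (1+4+10+12+14)/5 = 41/5.
E[V | machine 2] = (11+13)/2 = 12.
E[V | machine 3] = (2+10+12)/3 = 8.
E[V] = (2/11)·(41/5) + (4/11)·(12) + (5/11)·(8) = 522/55.

522/55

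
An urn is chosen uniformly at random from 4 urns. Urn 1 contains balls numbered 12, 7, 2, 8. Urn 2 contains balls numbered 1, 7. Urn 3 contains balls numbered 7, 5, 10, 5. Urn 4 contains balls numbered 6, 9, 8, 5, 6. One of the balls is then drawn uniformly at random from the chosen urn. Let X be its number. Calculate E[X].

E[X | urn 1] = (12+7+2+8)/4 = 29/4.
E[X | urn 2] = (1+7)/2 = 4.
E[X | urn 3] = (7+5+10+5)/4 = 27/4.
E[X | urn 4] = (6+9+8+5+6)/5 = 34/5.
E[X] = (1/4)·(29/4) + (1/4)·(4) + (1/4)·(27/4) + (1/4)·(34/5) = 31/5.

31/5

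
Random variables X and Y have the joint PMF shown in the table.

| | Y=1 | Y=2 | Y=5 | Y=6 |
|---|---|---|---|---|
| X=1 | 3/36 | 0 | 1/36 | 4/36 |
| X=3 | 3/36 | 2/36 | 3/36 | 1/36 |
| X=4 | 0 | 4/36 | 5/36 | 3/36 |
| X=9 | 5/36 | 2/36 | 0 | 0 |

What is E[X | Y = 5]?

10/3

P(Y = 5) = 1/4.
Σ X·P over the event = 1·(1/36) + 3·(3/36) + 4·(5/36) = 5/6.
E[X | Y = 5] = (5/6) / (1/4) = 10/3.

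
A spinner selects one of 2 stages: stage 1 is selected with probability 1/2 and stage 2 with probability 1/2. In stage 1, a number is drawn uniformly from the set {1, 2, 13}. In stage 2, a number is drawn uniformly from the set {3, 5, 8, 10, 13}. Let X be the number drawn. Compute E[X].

197/30

E[X | stage 1] = (1+2+13)/3 = 16/3.
E[X | stage 2] = (3+5+8+10+13)/5 = 39/5.
By the law of total expectation,
E[X] = (1/2)·(16/3) + (1/2)·(39/5) = 197/30.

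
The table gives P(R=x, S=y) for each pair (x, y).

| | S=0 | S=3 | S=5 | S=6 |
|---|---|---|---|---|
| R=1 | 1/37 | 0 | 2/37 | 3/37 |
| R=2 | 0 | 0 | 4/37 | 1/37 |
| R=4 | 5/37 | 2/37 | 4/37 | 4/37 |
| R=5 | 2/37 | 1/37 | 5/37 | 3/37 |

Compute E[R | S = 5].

P(S = 5) = 15/37.
Σ R·P over the event = 1·(2/37) + 2·(4/37) + 4·(4/37) + 5·(5/37) = 51/37.
E[R | S = 5] = (51/37) / (15/37) = 17/5.

17/5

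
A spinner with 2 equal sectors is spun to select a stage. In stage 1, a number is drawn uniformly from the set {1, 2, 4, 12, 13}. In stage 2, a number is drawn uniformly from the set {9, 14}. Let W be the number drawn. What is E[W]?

179/20

E[W | stage 1] = (1+2+4+12+13)/5 = 32/5.
E[W | stage 2] = (9+14)/2 = 23/2.
E[W] = (1/2)·(32/5) + (1/2)·(23/2) = 179/20.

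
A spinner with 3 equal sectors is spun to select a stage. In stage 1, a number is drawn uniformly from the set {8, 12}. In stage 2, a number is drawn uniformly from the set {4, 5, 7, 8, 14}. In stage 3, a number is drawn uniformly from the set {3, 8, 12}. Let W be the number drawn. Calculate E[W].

E[W | stage 1] = (8+12)/2 = 10.
E[W | stage 2] = (4+5+7+8+14)/5 = 38/5.
E[W | stage 3] = (3+8+12)/3 = 23/3.
E[W] = (1/3)·(10) + (1/3)·(38/5) + (1/3)·(23/3) = 379/45.

379/45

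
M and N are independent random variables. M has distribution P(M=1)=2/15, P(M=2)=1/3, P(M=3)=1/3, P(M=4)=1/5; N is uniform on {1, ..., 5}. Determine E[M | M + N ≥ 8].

39/11

P(M + N ≥ 8) = 11/75.
Summing M·P(x,y) over outcomes with M + N ≥ 8 gives 13/25.
E[M | M + N ≥ 8] = (13/25) / (11/75) = 39/11.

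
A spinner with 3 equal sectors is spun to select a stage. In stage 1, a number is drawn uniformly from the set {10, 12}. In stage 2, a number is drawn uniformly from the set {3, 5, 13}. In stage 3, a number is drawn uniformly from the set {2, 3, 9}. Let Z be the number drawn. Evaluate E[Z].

68/9

E[Z | stage 1] = (10+12)/2 = 11.
E[Z | stage 2] = (3+5+13)/3 = 7.
E[Z | stage 3] = (2+3+9)/3 = 14/3.
E[Z] = (1/3)·(11) + (1/3)·(7) + (1/3)·(14/3) = 68/9.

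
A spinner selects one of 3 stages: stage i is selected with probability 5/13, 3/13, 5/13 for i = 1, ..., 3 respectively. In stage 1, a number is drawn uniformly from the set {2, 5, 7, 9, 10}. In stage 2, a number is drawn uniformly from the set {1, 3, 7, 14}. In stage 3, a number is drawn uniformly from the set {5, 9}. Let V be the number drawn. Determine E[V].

E[V | stage 1] = (2+5+7+9+10)/5 = 33/5.
E[V | stage 2] = (1+3+7+14)/4 = 25/4.
E[V | stage 3] = (5+9)/2 = 7.
By the law of total expectation,
E[V] = (5/13)·(33/5) + (3/13)·(25/4) + (5/13)·(7) = 347/52.

347/52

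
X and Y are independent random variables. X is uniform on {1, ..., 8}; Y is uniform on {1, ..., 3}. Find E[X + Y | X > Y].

22/3

P(X > Y) = 3/4.
Summing (X+Y)·P(x,y) over outcomes with X > Y gives 11/2.
E[X + Y | X > Y] = (11/2) / (3/4) = 22/3.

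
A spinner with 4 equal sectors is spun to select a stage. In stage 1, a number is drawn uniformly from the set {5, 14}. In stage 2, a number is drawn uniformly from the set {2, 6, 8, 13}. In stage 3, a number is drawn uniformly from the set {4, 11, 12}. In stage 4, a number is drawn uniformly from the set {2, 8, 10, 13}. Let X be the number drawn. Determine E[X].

17/2

E[X | stage 1] = (5+14)/2 = 19/2.
E[X | stage 2] = (2+6+8+13)/4 = 29/4.
E[X | stage 3] = (4+11+12)/3 = 9.
E[X | stage 4] = (2+8+10+13)/4 = 33/4.
By the law of total expectation,
E[X] = (1/4)·(19/2) + (1/4)·(29/4) + (1/4)·(9) + (1/4)·(33/4) = 17/2.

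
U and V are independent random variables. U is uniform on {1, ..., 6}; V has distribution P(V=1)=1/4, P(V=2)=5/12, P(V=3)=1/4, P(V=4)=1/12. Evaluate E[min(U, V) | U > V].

45/23

P(U > V) = 23/36.
Summing min(U,V)·P(x,y) over outcomes with U > V gives 5/4.
E[min(U, V) | U > V] = (5/4) / (23/36) = 45/23.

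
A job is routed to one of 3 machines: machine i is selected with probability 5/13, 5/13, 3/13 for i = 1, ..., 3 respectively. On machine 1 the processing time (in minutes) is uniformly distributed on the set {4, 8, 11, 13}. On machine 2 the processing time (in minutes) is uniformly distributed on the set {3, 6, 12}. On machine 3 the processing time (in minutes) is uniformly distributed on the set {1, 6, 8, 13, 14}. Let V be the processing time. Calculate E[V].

E[V | machine 1] = (4+8+11+13)/4 = 9.
E[V | machine 2] = (3+6+12)/3 = 7.
E[V | machine 3] = (1+6+8+13+14)/5 = 42/5.
E[V] = (5/13)·(9) + (5/13)·(7) + (3/13)·(42/5) = 526/65.

526/65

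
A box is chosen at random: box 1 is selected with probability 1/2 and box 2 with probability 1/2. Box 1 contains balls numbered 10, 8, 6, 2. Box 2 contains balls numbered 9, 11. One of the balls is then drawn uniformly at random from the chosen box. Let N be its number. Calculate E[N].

33/4

E[N | box 1] = (10+8+6+2)/4 = 13/2.
E[N | box 2] = (9+11)/2 = 10.
By the law of total expectation,
E[N] = (1/2)·(13/2) + (1/2)·(10) = 33/4.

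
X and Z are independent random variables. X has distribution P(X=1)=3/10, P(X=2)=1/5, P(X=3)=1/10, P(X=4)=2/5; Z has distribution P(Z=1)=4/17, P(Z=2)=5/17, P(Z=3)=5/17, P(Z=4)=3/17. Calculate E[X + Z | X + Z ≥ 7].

P(X + Z ≥ 7) = 7/34.
Summing (X+Z)·P(x,y) over outcomes with X + Z ≥ 7 gives 257/170.
E[X + Z | X + Z ≥ 7] = (257/170) / (7/34) = 257/35.

257/35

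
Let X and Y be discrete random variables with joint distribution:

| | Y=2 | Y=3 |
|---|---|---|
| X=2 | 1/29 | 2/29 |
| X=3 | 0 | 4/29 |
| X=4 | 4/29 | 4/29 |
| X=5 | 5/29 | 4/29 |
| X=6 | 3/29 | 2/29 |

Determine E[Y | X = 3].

3

P(X = 3) = 4/29.
Σ Y·P over the event = 3·(4/29) = 12/29.
E[Y | X = 3] = (12/29) / (4/29) = 3.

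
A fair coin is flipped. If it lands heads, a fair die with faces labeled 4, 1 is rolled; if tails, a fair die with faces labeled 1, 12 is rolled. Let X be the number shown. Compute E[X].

E[X | heads] = (4+1)/2 = 5/2.
E[X | tails] = (1+12)/2 = 13/2.
By the law of total expectation,
E[X] = (1/2)·(5/2) + (1/2)·(13/2) = 9/2.

9/2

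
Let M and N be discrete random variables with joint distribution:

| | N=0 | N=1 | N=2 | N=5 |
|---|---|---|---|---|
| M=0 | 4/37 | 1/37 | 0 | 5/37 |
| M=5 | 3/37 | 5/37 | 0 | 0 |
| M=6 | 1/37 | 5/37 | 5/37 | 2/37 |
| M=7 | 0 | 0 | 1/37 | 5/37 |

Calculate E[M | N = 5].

P(N = 5) = 12/37.
Σ M·P over the event = 0·(5/37) + 6·(2/37) + 7·(5/37) = 47/37.
E[M | N = 5] = (47/37) / (12/37) = 47/12.

47/12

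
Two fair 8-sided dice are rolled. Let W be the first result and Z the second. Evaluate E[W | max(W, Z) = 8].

92/15

P(max(W, Z) = 8) = 15/64.
Summing W·P(x,y) over outcomes with max(W, Z) = 8 gives 23/16.
E[W | max(W, Z) = 8] = (23/16) / (15/64) = 92/15.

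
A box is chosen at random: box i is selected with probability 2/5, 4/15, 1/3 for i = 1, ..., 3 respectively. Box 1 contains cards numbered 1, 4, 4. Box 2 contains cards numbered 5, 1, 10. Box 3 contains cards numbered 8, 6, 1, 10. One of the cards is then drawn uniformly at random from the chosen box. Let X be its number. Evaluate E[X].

E[X | box 1] = (1+4+4)/3 = 3.
E[X | box 2] = (5+1+10)/3 = 16/3.
E[X | box 3] = (8+6+1+10)/4 = 25/4.
By the law of total expectation,
E[X] = (2/5)·(3) + (4/15)·(16/3) + (1/3)·(25/4) = 847/180.

847/180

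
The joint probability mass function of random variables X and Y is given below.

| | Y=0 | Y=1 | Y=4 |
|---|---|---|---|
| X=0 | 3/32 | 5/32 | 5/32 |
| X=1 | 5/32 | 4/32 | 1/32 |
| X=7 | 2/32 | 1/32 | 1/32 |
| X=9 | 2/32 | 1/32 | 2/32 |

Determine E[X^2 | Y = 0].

265/12

P(Y = 0) = 3/8.
Σ X^2·P over the event = 0·(3/32) + 1·(5/32) + 49·(2/32) + 81·(2/32) = 265/32.
E[X^2 | Y = 0] = (265/32) / (3/8) = 265/12.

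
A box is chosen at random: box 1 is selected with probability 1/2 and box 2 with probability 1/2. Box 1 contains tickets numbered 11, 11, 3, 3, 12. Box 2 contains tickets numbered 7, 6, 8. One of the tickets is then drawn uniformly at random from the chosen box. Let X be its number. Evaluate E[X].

E[X | box 1] = (11+11+3+3+12)/5 = 8.
E[X | box 2] = (7+6+8)/3 = 7.
By the law of total expectation,
E[X] = (1/2)·(8) + (1/2)·(7) = 15/2.

15/2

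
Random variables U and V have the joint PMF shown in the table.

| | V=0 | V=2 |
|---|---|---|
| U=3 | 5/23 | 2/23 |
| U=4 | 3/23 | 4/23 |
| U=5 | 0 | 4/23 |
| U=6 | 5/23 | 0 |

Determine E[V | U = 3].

4/7

P(U = 3) = 7/23.
Σ V·P over the event = 0·(5/23) + 2·(2/23) = 4/23.
E[V | U = 3] = (4/23) / (7/23) = 4/7.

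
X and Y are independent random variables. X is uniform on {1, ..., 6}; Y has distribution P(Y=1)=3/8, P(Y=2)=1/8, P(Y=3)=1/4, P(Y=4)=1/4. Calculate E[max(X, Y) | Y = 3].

P(Y = 3) = 1/4.
Summing max(X,Y)·P(x,y) over outcomes with Y = 3 gives 1.
E[max(X, Y) | Y = 3] = (1) / (1/4) = 4.

4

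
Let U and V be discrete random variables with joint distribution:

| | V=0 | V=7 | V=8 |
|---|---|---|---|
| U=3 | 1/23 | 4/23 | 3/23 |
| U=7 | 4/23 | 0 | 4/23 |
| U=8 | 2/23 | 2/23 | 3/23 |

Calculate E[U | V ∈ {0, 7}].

P(V ∈ {0, 7}) = 13/23.
Summing U·P(U=x,V=y) over the conditioning event gives 75/23.
E[U | V ∈ {0, 7}] = (75/23) / (13/23) = 75/13.

75/13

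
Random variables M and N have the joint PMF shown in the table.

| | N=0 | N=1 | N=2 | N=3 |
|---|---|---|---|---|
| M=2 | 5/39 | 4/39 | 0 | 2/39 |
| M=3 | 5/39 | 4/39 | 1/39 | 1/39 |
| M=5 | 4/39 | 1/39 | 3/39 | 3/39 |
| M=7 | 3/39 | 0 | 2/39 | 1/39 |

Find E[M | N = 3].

29/7

P(N = 3) = 7/39.
Σ M·P over the event = 2·(2/39) + 3·(1/39) + 5·(3/39) + 7·(1/39) = 29/39.
E[M | N = 3] = (29/39) / (7/39) = 29/7.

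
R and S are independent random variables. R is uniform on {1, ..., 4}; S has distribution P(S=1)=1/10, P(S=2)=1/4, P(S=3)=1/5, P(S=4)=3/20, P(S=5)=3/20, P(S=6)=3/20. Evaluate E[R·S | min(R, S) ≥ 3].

399/26

P(min(R, S) ≥ 3) = 13/40.
Summing RS·P(x,y) over outcomes with min(R, S) ≥ 3 gives 399/80.
E[R·S | min(R, S) ≥ 3] = (399/80) / (13/40) = 399/26.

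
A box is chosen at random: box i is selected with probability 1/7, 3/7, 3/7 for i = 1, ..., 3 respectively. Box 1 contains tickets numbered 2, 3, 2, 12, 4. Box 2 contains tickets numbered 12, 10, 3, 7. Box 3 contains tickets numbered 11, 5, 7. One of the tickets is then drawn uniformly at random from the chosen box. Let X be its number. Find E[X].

258/35

E[X | box 1] = (2+3+2+12+4)/5 = 23/5.
E[X | box 2] = (12+10+3+7)/4 = 8.
E[X | box 3] = (11+5+7)/3 = 23/3.
By the law of total expectation,
E[X] = (1/7)·(23/5) + (3/7)·(8) + (3/7)·(23/3) = 258/35.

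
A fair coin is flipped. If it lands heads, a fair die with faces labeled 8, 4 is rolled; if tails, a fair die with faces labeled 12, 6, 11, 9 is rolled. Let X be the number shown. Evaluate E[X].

31/4

E[X | heads] = (8+4)/2 = 6.
E[X | tails] = (12+6+11+9)/4 = 19/2.
E[X] = (1/2)·(6) + (1/2)·(19/2) = 31/4.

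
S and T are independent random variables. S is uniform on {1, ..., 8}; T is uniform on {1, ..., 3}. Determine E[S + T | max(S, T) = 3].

P(max(S, T) = 3) = 5/24.
Summing (S+T)·P(x,y) over outcomes with max(S, T) = 3 gives 1.
E[S + T | max(S, T) = 3] = (1) / (5/24) = 24/5.

24/5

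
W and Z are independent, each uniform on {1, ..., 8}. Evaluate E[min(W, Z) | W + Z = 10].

Outcomes with W + Z = 10: (2,8), (3,7), (4,6), (5,5), (6,4), (7,3), (8,2), each with probability 1/64.
E[min(W, Z) | W + Z = 10] = (2 + 3 + 4 + 5 + 4 + 3 + 2) / 7 = 23/7.

23/7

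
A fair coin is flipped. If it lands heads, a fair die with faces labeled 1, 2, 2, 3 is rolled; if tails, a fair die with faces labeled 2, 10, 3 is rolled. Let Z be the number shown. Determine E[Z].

7/2

E[Z | heads] = (1+2+2+3)/4 = 2.
E[Z | tails] = (2+10+3)/3 = 5.
E[Z] = (1/2)·(2) + (1/2)·(5) = 7/2.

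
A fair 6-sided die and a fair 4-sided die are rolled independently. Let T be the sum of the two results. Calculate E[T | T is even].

P(T is even) = 1/2.
Σ over the event: 2·1/24 + 4·1/8 + 6·1/6 + 8·1/8 + 10·1/24 = 3.
E[T | T is even] = (3) / (1/2) = 6.

6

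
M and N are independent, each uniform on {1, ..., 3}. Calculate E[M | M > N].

Outcomes with M > N: (2,1), (3,1), (3,2), each with probability 1/9.
E[M | M > N] = (2 + 3 + 3) / 3 = 8/3.

8/3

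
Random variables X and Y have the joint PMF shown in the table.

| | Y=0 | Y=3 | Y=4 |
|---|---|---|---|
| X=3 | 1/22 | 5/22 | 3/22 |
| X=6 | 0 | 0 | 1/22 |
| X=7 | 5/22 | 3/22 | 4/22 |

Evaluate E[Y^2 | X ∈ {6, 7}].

107/13

P(X ∈ {6, 7}) = 13/22.
Σ Y^2·P over the event = 16·(1/22) + 0·(5/22) + 9·(3/22) + 16·(4/22) = 107/22.
E[Y^2 | X ∈ {6, 7}] = (107/22) / (13/22) = 107/13.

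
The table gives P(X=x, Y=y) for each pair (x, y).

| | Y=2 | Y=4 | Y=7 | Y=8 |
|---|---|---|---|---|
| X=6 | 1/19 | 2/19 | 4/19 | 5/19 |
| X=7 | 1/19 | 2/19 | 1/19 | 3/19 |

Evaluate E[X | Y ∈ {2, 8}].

32/5

P(Y ∈ {2, 8}) = 10/19.
Σ X·P over the event = 6·(1/19) + 6·(5/19) + 7·(1/19) + 7·(3/19) = 64/19.
E[X | Y ∈ {2, 8}] = (64/19) / (10/19) = 32/5.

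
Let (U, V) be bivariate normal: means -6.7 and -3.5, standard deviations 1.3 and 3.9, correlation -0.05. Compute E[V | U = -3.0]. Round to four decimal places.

-4.0550

The regression of V on U has slope ρ·σ_V/σ_U and passes through (μ_U, μ_V).
E[V | U=-3.0] = -3.5 + (-0.05)·(3.9/1.3)·(-3.0 − (-6.7)) = -3.5 + (-0.15)·(3.7) = -4.0550.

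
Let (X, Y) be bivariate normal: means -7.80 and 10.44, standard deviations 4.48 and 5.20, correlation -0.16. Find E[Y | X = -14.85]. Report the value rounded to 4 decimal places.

11.7493

For a bivariate normal, E[Y | X=x] = μ_Y + ρ·(σ_Y/σ_X)·(x − μ_X).
E[Y | X=-14.85] = 10.44 + (-0.16)·(5.20/4.48)·(-14.85 − (-7.80)) = 10.44 + (-0.18571)·(-7.05) = 11.7493.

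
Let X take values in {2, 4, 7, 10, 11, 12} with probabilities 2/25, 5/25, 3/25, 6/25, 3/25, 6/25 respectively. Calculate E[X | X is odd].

9

P(X is odd) = 6/25.
Σ over the event: 7·3/25 + 11·3/25 = 54/25.
E[X | X is odd] = (54/25) / (6/25) = 9.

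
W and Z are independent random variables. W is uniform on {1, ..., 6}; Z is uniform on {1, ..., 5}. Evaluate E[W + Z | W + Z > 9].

31/3

P(W + Z > 9) = 1/10.
Summing (W+Z)·P(x,y) over outcomes with W + Z > 9 gives 31/30.
E[W + Z | W + Z > 9] = (31/30) / (1/10) = 31/3.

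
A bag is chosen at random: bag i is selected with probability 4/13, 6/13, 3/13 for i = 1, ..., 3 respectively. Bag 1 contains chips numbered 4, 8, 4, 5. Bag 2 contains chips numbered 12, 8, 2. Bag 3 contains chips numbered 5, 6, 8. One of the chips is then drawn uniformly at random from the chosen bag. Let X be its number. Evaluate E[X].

84/13

E[X | bag 1] = (4+8+4+5)/4 = 21/4.
E[X | bag 2] = (12+8+2)/3 = 22/3.
E[X | bag 3] = (5+6+8)/3 = 19/3.
By the law of total expectation,
E[X] = (4/13)·(21/4) + (6/13)·(22/3) + (3/13)·(19/3) = 84/13.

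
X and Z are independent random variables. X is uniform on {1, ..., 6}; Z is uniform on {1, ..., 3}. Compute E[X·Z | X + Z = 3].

P(X + Z = 3) = 1/9.
Summing XZ·P(x,y) over outcomes with X + Z = 3 gives 2/9.
E[X·Z | X + Z = 3] = (2/9) / (1/9) = 2.

2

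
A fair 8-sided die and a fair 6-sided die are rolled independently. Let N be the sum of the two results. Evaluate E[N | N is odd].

P(N is odd) = 1/2.
Σ over the event: 3·1/24 + 5·1/12 + 7·1/8 + 9·1/8 + 11·1/12 + 13·1/24 = 4.
E[N | N is odd] = (4) / (1/2) = 8.

8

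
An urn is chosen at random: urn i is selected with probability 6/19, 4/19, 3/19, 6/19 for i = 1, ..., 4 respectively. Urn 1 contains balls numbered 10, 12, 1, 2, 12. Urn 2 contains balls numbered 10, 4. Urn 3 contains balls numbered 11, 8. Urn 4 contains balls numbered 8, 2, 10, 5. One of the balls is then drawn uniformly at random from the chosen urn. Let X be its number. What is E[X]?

692/95

E[X | urn 1] = (10+12+1+2+12)/5 = 37/5.
E[X | urn 2] = (10+4)/2 = 7.
E[X | urn 3] = (11+8)/2 = 19/2.
E[X | urn 4] = (8+2+10+5)/4 = 25/4.
E[X] = (6/19)·(37/5) + (4/19)·(7) + (3/19)·(19/2) + (6/19)·(25/4) = 692/95.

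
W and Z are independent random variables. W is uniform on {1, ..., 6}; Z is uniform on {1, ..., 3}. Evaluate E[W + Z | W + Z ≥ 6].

64/9

Outcomes with W + Z ≥ 6: (3,3), (4,2), (4,3), (5,1), (5,2), (5,3), (6,1), (6,2), (6,3), each with probability 1/18.
E[W + Z | W + Z ≥ 6] = (6 + 6 + 7 + 6 + 7 + 8 + 7 + 8 + 9) / 9 = 64/9.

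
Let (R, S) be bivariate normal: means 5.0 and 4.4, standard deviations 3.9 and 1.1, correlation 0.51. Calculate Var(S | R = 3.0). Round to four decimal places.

0.8953

The conditional variance in a bivariate normal is σ_S²(1 − ρ²), independent of x.
Var(S | R=3.0) = (1.1)²·(1 − (0.51)²) = 1.21·0.7399 = 0.8953.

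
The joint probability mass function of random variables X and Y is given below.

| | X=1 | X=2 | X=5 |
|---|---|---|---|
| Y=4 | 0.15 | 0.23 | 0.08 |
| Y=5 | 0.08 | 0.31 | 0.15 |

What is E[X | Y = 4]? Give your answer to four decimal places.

2.1957

P(Y = 4) = 0.46.
Σ X·P over the event = 1·(0.15) + 2·(0.23) + 5·(0.08) = 1.01.
E[X | Y = 4] = (1.01) / (0.46) = 2.1957.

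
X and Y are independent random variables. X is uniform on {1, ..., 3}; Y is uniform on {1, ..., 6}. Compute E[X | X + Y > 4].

13/6

P(X + Y > 4) = 2/3.
Summing X·P(x,y) over outcomes with X + Y > 4 gives 13/9.
E[X | X + Y > 4] = (13/9) / (2/3) = 13/6.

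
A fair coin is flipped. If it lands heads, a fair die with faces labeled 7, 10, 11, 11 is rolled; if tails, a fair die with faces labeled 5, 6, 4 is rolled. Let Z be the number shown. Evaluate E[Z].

E[Z | heads] = (7+10+11+11)/4 = 39/4.
E[Z | tails] = (5+6+4)/3 = 5.
By the law of total expectation,
E[Z] = (1/2)·(39/4) + (1/2)·(5) = 59/8.

59/8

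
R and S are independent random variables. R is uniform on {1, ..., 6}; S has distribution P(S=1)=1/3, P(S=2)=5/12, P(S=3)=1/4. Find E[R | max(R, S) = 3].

5/2

P(max(R, S) = 3) = 1/4.
Summing R·P(x,y) over outcomes with max(R, S) = 3 gives 5/8.
E[R | max(R, S) = 3] = (5/8) / (1/4) = 5/2.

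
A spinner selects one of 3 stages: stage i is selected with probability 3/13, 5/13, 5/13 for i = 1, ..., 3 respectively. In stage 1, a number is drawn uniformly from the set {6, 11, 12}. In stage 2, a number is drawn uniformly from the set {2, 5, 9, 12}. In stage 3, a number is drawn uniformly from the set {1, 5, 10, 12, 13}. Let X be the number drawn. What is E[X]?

105/13

E[X | stage 1] = (6+11+12)/3 = 29/3.
E[X | stage 2] = (2+5+9+12)/4 = 7.
E[X | stage 3] = (1+5+10+12+13)/5 = 41/5.
E[X] = (3/13)·(29/3) + (5/13)·(7) + (5/13)·(41/5) = 105/13.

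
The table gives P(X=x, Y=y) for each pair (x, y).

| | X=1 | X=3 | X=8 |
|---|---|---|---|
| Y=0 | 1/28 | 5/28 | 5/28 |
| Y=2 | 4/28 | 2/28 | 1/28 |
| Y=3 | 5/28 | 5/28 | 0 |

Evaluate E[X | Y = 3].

P(Y = 3) = 5/14.
Σ X·P over the event = 1·(5/28) + 3·(5/28) = 5/7.
E[X | Y = 3] = (5/7) / (5/14) = 2.

2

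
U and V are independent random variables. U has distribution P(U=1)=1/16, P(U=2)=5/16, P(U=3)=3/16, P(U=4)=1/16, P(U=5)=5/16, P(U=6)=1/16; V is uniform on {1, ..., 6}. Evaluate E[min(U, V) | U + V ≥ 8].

P(U + V ≥ 8) = 13/32.
Summing min(U,V)·P(x,y) over outcomes with U + V ≥ 8 gives 145/96.
E[min(U, V) | U + V ≥ 8] = (145/96) / (13/32) = 145/39.

145/39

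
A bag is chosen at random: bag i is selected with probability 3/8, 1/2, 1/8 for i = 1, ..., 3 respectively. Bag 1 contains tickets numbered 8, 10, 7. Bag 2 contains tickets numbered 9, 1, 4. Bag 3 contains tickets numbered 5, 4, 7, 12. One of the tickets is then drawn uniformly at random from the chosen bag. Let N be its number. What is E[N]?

19/3

E[N | bag 1] = (8+10+7)/3 = 25/3.
E[N | bag 2] = (9+1+4)/3 = 14/3.
E[N | bag 3] = (5+4+7+12)/4 = 7.
By the law of total expectation,
E[N] = (3/8)·(25/3) + (1/2)·(14/3) + (1/8)·(7) = 19/3.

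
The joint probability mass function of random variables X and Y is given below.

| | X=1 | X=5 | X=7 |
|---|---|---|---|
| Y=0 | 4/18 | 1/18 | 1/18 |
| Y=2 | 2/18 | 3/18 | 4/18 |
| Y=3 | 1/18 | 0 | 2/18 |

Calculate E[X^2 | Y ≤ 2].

117/5

P(Y ≤ 2) = 5/6.
Σ X^2·P over the event = 1·(4/18) + 1·(2/18) + 25·(1/18) + 25·(3/18) + 49·(1/18) + 49·(4/18) = 39/2.
E[X^2 | Y ≤ 2] = (39/2) / (5/6) = 117/5.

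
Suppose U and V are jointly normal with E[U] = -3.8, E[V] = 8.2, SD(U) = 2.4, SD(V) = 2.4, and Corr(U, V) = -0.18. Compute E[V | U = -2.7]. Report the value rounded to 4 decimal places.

8.0020

E[V | U=x] = μ_V + ρ(σ_V/σ_U)(x − μ_U) for jointly normal variables.
E[V | U=-2.7] = 8.2 + (-0.18)·(2.4/2.4)·(-2.7 − (-3.8)) = 8.2 + (-0.18)·(1.1) = 8.0020.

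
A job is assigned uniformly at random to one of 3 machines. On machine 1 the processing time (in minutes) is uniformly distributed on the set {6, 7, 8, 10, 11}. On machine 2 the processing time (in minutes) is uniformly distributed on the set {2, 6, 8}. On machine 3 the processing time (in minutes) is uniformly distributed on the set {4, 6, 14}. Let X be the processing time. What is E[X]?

326/45

E[X | machine 1] = (6+7+8+10+11)/5 = 42/5.
E[X | machine 2] = (2+6+8)/3 = 16/3.
E[X | machine 3] = (4+6+14)/3 = 8.
E[X] = (1/3)·(42/5) + (1/3)·(16/3) + (1/3)·(8) = 326/45.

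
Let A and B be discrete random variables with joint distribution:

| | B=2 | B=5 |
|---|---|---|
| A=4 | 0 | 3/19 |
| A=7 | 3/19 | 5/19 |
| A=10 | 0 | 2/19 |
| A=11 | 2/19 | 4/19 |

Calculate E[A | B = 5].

111/14

P(B = 5) = 14/19.
Summing A·P(A=x,B=y) over the conditioning event gives 111/19.
E[A | B = 5] = (111/19) / (14/19) = 111/14.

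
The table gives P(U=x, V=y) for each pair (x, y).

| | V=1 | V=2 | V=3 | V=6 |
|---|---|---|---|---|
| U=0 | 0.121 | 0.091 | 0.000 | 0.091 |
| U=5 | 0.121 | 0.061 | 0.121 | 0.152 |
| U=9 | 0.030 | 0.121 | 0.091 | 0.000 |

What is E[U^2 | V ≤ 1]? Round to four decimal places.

P(V ≤ 1) = 0.272.
Σ U^2·P over the event = 0·(0.121) + 25·(0.121) + 81·(0.030) = 5.455.
E[U^2 | V ≤ 1] = (5.455) / (0.272) = 20.0551.

20.0551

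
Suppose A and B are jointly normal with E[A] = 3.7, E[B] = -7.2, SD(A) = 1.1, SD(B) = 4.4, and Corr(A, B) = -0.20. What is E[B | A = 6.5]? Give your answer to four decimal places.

-9.4400

E[B | A=x] = μ_B + ρ(σ_B/σ_A)(x − μ_A) for jointly normal variables.
E[B | A=6.5] = -7.2 + (-0.20)·(4.4/1.1)·(6.5 − (3.7)) = -7.2 + (-0.8)·(2.8) = -9.4400.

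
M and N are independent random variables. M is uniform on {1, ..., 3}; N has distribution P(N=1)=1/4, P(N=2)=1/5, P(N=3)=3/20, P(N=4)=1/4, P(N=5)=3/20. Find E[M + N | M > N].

P(M > N) = 7/30.
Summing (M+N)·P(x,y) over outcomes with M > N gives 11/12.
E[M + N | M > N] = (11/12) / (7/30) = 55/14.

55/14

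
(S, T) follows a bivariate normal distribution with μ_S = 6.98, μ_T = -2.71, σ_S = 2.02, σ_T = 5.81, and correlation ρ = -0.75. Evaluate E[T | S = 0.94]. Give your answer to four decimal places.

10.3194

E[T | S=x] = μ_T + ρ(σ_T/σ_S)(x − μ_S) for jointly normal variables.
E[T | S=0.94] = -2.71 + (-0.75)·(5.81/2.02)·(0.94 − (6.98)) = -2.71 + (-2.15718)·(-6.04) = 10.3194.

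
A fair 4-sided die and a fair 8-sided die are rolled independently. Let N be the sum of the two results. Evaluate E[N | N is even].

7

P(N is even) = 1/2.
Σ over the event: 2·1/32 + 4·3/32 + 6·1/8 + 8·1/8 + 10·3/32 + 12·1/32 = 7/2.
E[N | N is even] = (7/2) / (1/2) = 7.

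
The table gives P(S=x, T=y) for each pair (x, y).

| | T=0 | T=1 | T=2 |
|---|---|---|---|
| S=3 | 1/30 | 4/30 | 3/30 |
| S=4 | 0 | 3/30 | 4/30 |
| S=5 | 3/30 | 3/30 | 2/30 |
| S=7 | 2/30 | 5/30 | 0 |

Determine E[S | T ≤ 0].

16/3

P(T ≤ 0) = 1/5.
Summing S·P(S=x,T=y) over the conditioning event gives 16/15.
E[S | T ≤ 0] = (16/15) / (1/5) = 16/3.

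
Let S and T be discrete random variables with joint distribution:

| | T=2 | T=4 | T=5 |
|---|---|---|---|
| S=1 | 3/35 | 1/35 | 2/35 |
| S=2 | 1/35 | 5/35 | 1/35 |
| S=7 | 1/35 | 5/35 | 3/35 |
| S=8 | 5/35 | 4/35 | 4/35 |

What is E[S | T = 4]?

26/5

P(T = 4) = 3/7.
Summing S·P(S=x,T=y) over the conditioning event gives 78/35.
E[S | T = 4] = (78/35) / (3/7) = 26/5.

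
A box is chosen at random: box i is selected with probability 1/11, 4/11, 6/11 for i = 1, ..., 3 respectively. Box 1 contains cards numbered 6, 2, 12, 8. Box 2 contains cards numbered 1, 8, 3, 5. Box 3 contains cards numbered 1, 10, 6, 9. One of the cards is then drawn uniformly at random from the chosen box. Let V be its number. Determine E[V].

63/11

E[V | box 1] = (6+2+12+8)/4 = 7.
E[V | box 2] = (1+8+3+5)/4 = 17/4.
E[V | box 3] = (1+10+6+9)/4 = 13/2.
By the law of total expectation,
E[V] = (1/11)·(7) + (4/11)·(17/4) + (6/11)·(13/2) = 63/11.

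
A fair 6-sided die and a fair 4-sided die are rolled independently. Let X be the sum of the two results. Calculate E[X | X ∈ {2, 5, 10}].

P(X ∈ {2, 5, 10}) = 1/4.
Σ over the event: 2·1/24 + 5·1/6 + 10·1/24 = 4/3.
E[X | X ∈ {2, 5, 10}] = (4/3) / (1/4) = 16/3.

16/3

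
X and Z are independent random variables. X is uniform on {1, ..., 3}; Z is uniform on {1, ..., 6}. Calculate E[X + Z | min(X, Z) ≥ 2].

13/2

P(min(X, Z) ≥ 2) = 5/9.
Summing (X+Z)·P(x,y) over outcomes with min(X, Z) ≥ 2 gives 65/18.
E[X + Z | min(X, Z) ≥ 2] = (65/18) / (5/9) = 13/2.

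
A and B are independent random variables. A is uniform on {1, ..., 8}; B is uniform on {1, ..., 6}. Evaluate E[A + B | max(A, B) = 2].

Outcomes with max(A, B) = 2: (1,2), (2,1), (2,2), each with probability 1/48.
E[A + B | max(A, B) = 2] = (3 + 3 + 4) / 3 = 10/3.

10/3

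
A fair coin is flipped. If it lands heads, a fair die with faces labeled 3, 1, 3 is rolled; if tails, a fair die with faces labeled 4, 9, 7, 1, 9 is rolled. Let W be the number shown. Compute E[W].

E[W | heads] = (3+1+3)/3 = 7/3.
E[W | tails] = (4+9+7+1+9)/5 = 6.
By the law of total expectation,
E[W] = (1/2)·(7/3) + (1/2)·(6) = 25/6.

25/6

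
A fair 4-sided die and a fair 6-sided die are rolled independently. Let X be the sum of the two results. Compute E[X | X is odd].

6

P(X is odd) = 1/2.
Σ over the event: 3·1/12 + 5·1/6 + 7·1/6 + 9·1/12 = 3.
E[X | X is odd] = (3) / (1/2) = 6.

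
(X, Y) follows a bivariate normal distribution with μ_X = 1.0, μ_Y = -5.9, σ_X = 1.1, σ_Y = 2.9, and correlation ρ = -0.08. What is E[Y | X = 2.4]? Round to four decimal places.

For a bivariate normal, E[Y | X=x] = μ_Y + ρ·(σ_Y/σ_X)·(x − μ_X).
E[Y | X=2.4] = -5.9 + (-0.08)·(2.9/1.1)·(2.4 − (1.0)) = -5.9 + (-0.21091)·(1.4) = -6.1953.

-6.1953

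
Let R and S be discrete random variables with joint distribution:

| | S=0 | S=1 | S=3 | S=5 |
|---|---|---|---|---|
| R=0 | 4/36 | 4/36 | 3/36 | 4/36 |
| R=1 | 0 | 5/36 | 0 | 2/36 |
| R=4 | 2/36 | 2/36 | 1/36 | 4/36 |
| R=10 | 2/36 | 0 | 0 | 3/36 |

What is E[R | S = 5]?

48/13

P(S = 5) = 13/36.
Σ R·P over the event = 0·(4/36) + 1·(2/36) + 4·(4/36) + 10·(3/36) = 4/3.
E[R | S = 5] = (4/3) / (13/36) = 48/13.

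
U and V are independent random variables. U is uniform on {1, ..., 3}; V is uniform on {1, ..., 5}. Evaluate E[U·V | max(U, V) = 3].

27/5

Outcomes with max(U, V) = 3: (1,3), (2,3), (3,1), (3,2), (3,3), each with probability 1/15.
E[U·V | max(U, V) = 3] = (3 + 6 + 3 + 6 + 9) / 5 = 27/5.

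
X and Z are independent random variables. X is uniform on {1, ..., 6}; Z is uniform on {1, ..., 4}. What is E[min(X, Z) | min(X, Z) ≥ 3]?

P(min(X, Z) ≥ 3) = 1/3.
Summing min(X,Z)·P(x,y) over outcomes with min(X, Z) ≥ 3 gives 9/8.
E[min(X, Z) | min(X, Z) ≥ 3] = (9/8) / (1/3) = 27/8.

27/8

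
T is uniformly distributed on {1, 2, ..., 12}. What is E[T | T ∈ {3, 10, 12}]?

25/3

P(T ∈ {3, 10, 12}) = 1/4.
Σ over the event: 3·1/12 + 10·1/12 + 12·1/12 = 25/12.
E[T | T ∈ {3, 10, 12}] = (25/12) / (1/4) = 25/3.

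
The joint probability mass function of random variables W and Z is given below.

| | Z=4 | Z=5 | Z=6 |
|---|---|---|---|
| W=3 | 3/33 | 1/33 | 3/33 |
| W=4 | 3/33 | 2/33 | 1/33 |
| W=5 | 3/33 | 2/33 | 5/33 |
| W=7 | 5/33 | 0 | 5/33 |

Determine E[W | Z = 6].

P(Z = 6) = 14/33.
Summing W·P(W=x,Z=y) over the conditioning event gives 73/33.
E[W | Z = 6] = (73/33) / (14/33) = 73/14.

73/14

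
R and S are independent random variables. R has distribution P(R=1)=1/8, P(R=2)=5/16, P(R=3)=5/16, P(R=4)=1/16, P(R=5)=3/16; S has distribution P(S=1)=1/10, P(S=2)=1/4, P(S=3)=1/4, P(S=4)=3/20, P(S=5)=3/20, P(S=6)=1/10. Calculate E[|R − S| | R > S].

92/51

P(R > S) = 51/160.
Summing |R−S|·P(x,y) over outcomes with R > S gives 23/40.
E[|R − S| | R > S] = (23/40) / (51/160) = 92/51.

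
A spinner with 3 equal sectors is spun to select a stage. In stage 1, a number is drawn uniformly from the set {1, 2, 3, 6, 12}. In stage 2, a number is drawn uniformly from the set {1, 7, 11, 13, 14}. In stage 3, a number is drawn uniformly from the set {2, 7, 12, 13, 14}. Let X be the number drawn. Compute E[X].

E[X | stage 1] = (1+2+3+6+12)/5 = 24/5.
E[X | stage 2] = (1+7+11+13+14)/5 = 46/5.
E[X | stage 3] = (2+7+12+13+14)/5 = 48/5.
E[X] = (1/3)·(24/5) + (1/3)·(46/5) + (1/3)·(48/5) = 118/15.

118/15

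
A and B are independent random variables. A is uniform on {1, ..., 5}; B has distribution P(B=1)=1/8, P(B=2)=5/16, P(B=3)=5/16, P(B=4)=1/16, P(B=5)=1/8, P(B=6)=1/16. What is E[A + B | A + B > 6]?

P(A + B > 6) = 31/80.
Summing (A+B)·P(x,y) over outcomes with A + B > 6 gives 247/80.
E[A + B | A + B > 6] = (247/80) / (31/80) = 247/31.

247/31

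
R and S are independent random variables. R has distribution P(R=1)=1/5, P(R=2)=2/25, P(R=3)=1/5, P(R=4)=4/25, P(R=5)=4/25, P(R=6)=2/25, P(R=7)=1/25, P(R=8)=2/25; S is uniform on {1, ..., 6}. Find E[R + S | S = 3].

34/5

P(S = 3) = 1/6.
Summing (R+S)·P(x,y) over outcomes with S = 3 gives 17/15.
E[R + S | S = 3] = (17/15) / (1/6) = 34/5.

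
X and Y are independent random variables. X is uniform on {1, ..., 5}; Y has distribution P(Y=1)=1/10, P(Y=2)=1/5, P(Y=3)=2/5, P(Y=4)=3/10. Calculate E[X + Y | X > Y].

47/7

P(X > Y) = 21/50.
Summing (X+Y)·P(x,y) over outcomes with X > Y gives 141/50.
E[X + Y | X > Y] = (141/50) / (21/50) = 47/7.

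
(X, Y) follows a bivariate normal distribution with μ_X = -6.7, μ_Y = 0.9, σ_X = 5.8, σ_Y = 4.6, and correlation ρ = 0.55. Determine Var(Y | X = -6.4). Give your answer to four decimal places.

14.7591

Var(Y | X=x) = (1 − ρ²)·σ_Y².
Var(Y | X=-6.4) = (4.6)²·(1 − (0.55)²) = 21.16·0.6975 = 14.7591.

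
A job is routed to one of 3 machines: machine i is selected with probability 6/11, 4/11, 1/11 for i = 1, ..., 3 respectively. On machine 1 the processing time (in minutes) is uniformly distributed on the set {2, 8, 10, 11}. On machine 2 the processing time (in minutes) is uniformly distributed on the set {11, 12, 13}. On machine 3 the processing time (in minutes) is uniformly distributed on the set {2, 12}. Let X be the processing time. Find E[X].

203/22

E[X | machine 1] = (2+8+10+11)/4 = 31/4.
E[X | machine 2] = (11+12+13)/3 = 12.
E[X | machine 3] = (2+12)/2 = 7.
By the law of total expectation,
E[X] = (6/11)·(31/4) + (4/11)·(12) + (1/11)·(7) = 203/22.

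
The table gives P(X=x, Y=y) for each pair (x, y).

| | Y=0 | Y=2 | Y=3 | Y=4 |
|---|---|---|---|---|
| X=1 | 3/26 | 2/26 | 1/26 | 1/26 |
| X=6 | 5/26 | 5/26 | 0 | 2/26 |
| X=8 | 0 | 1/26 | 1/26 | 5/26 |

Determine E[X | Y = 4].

53/8

P(Y = 4) = 4/13.
Σ X·P over the event = 1·(1/26) + 6·(2/26) + 8·(5/26) = 53/26.
E[X | Y = 4] = (53/26) / (4/13) = 53/8.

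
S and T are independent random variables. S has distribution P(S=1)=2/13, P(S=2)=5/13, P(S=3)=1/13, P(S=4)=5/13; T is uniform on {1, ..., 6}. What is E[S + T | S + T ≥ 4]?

458/69

P(S + T ≥ 4) = 23/26.
Summing (S+T)·P(x,y) over outcomes with S + T ≥ 4 gives 229/39.
E[S + T | S + T ≥ 4] = (229/39) / (23/26) = 458/69.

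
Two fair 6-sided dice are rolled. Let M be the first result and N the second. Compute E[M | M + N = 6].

3

Outcomes with M + N = 6: (1,5), (2,4), (3,3), (4,2), (5,1), each with probability 1/36.
E[M | M + N = 6] = (1 + 2 + 3 + 4 + 5) / 5 = 3.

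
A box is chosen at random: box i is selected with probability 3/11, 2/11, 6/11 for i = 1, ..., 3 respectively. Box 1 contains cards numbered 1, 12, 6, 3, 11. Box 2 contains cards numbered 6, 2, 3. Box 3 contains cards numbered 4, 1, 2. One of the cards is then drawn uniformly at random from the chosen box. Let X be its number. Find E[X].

617/165

E[X | box 1] = (1+12+6+3+11)/5 = 33/5.
E[X | box 2] = (6+2+3)/3 = 11/3.
E[X | box 3] = (4+1+2)/3 = 7/3.
E[X] = (3/11)·(33/5) + (2/11)·(11/3) + (6/11)·(7/3) = 617/165.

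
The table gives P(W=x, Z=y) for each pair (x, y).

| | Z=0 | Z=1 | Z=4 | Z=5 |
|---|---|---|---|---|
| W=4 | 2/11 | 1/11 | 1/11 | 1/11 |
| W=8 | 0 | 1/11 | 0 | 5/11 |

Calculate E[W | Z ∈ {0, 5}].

P(Z ∈ {0, 5}) = 8/11.
Σ W·P over the event = 4·(2/11) + 4·(1/11) + 8·(5/11) = 52/11.
E[W | Z ∈ {0, 5}] = (52/11) / (8/11) = 13/2.

13/2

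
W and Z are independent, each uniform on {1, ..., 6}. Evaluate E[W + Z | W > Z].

P(W > Z) = 5/12.
Summing (W+Z)·P(x,y) over outcomes with W > Z gives 35/12.
E[W + Z | W > Z] = (35/12) / (5/12) = 7.

7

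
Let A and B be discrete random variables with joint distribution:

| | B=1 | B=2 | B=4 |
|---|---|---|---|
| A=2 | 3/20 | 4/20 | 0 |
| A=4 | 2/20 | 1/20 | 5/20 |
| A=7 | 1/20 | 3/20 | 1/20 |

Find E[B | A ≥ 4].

35/13

P(A ≥ 4) = 13/20.
Σ B·P over the event = 1·(2/20) + 2·(1/20) + 4·(5/20) + 1·(1/20) + 2·(3/20) + 4·(1/20) = 7/4.
E[B | A ≥ 4] = (7/4) / (13/20) = 35/13.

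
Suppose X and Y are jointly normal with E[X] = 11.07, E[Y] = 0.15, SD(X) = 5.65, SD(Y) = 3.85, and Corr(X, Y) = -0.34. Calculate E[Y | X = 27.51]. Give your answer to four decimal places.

For a bivariate normal, E[Y | X=x] = μ_Y + ρ·(σ_Y/σ_X)·(x − μ_X).
E[Y | X=27.51] = 0.15 + (-0.34)·(3.85/5.65)·(27.51 − (11.07)) = 0.15 + (-0.23168)·(16.44) = -3.6588.

-3.6588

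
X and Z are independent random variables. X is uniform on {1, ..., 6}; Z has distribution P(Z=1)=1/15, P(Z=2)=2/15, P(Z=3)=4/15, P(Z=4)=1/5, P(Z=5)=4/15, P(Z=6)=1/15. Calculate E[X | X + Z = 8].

P(X + Z = 8) = 7/45.
Summing X·P(x,y) over outcomes with X + Z = 8 gives 29/45.
E[X | X + Z = 8] = (29/45) / (7/45) = 29/7.

29/7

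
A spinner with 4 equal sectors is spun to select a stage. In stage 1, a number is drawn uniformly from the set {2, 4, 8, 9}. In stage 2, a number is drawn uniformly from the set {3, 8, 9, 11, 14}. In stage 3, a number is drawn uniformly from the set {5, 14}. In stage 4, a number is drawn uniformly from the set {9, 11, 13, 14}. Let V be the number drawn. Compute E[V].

E[V | stage 1] = (2+4+8+9)/4 = 23/4.
E[V | stage 2] = (3+8+9+11+14)/5 = 9.
E[V | stage 3] = (5+14)/2 = 19/2.
E[V | stage 4] = (9+11+13+14)/4 = 47/4.
E[V] = (1/4)·(23/4) + (1/4)·(9) + (1/4)·(19/2) + (1/4)·(47/4) = 9.

9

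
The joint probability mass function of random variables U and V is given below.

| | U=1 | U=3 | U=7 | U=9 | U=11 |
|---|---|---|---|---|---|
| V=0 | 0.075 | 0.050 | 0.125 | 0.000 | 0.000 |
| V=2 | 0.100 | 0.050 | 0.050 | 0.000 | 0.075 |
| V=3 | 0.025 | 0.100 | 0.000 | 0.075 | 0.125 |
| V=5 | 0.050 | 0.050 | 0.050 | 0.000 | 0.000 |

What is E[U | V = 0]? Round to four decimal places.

P(V = 0) = 0.250.
Σ U·P over the event = 1·(0.075) + 3·(0.050) + 7·(0.125) = 1.100.
E[U | V = 0] = (1.100) / (0.250) = 4.4000.

4.4000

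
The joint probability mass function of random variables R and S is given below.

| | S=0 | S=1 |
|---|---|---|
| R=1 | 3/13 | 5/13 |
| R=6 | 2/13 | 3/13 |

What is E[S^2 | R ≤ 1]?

5/8

P(R ≤ 1) = 8/13.
Σ S^2·P over the event = 0·(3/13) + 1·(5/13) = 5/13.
E[S^2 | R ≤ 1] = (5/13) / (8/13) = 5/8.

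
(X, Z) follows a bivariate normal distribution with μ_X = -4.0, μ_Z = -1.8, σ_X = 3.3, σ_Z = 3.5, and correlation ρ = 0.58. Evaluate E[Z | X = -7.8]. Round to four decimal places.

The regression of Z on X has slope ρ·σ_Z/σ_X and passes through (μ_X, μ_Z).
E[Z | X=-7.8] = -1.8 + (0.58)·(3.5/3.3)·(-7.8 − (-4.0)) = -1.8 + (0.61515)·(-3.8) = -4.1376.

-4.1376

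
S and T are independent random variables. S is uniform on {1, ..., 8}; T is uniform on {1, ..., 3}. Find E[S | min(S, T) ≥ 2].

5

P(min(S, T) ≥ 2) = 7/12.
Summing S·P(x,y) over outcomes with min(S, T) ≥ 2 gives 35/12.
E[S | min(S, T) ≥ 2] = (35/12) / (7/12) = 5.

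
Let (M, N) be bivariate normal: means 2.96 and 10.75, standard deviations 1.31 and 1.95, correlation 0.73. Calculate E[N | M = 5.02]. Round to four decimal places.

12.9885

E[N | M=x] = μ_N + ρ(σ_N/σ_M)(x − μ_M) for jointly normal variables.
E[N | M=5.02] = 10.75 + (0.73)·(1.95/1.31)·(5.02 − (2.96)) = 10.75 + (1.08664)·(2.06) = 12.9885.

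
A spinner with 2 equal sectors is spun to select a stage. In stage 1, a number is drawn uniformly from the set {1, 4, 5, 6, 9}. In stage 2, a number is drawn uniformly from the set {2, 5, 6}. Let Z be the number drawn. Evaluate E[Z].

E[Z | stage 1] = (1+4+5+6+9)/5 = 5.
E[Z | stage 2] = (2+5+6)/3 = 13/3.
By the law of total expectation,
E[Z] = (1/2)·(5) + (1/2)·(13/3) = 14/3.

14/3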